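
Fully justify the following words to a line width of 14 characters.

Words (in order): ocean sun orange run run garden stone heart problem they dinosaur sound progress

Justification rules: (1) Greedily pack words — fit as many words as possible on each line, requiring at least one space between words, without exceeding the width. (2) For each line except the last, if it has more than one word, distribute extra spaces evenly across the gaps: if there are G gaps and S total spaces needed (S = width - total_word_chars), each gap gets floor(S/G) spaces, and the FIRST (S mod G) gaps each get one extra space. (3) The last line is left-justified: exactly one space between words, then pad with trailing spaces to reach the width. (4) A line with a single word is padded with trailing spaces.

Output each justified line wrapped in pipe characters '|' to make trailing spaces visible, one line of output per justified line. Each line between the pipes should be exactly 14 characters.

Line 1: ['ocean', 'sun'] (min_width=9, slack=5)
Line 2: ['orange', 'run', 'run'] (min_width=14, slack=0)
Line 3: ['garden', 'stone'] (min_width=12, slack=2)
Line 4: ['heart', 'problem'] (min_width=13, slack=1)
Line 5: ['they', 'dinosaur'] (min_width=13, slack=1)
Line 6: ['sound', 'progress'] (min_width=14, slack=0)

Answer: |ocean      sun|
|orange run run|
|garden   stone|
|heart  problem|
|they  dinosaur|
|sound progress|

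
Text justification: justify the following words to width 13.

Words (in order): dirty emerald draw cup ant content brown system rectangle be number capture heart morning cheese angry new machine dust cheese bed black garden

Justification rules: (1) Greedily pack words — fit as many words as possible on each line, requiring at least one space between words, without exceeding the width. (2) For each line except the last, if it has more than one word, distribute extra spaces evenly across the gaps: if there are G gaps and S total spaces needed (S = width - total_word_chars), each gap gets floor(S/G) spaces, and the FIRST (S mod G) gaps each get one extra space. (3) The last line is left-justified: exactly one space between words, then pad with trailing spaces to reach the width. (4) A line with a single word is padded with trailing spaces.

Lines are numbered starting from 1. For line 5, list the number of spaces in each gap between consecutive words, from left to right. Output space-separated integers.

Answer: 2

Derivation:
Line 1: ['dirty', 'emerald'] (min_width=13, slack=0)
Line 2: ['draw', 'cup', 'ant'] (min_width=12, slack=1)
Line 3: ['content', 'brown'] (min_width=13, slack=0)
Line 4: ['system'] (min_width=6, slack=7)
Line 5: ['rectangle', 'be'] (min_width=12, slack=1)
Line 6: ['number'] (min_width=6, slack=7)
Line 7: ['capture', 'heart'] (min_width=13, slack=0)
Line 8: ['morning'] (min_width=7, slack=6)
Line 9: ['cheese', 'angry'] (min_width=12, slack=1)
Line 10: ['new', 'machine'] (min_width=11, slack=2)
Line 11: ['dust', 'cheese'] (min_width=11, slack=2)
Line 12: ['bed', 'black'] (min_width=9, slack=4)
Line 13: ['garden'] (min_width=6, slack=7)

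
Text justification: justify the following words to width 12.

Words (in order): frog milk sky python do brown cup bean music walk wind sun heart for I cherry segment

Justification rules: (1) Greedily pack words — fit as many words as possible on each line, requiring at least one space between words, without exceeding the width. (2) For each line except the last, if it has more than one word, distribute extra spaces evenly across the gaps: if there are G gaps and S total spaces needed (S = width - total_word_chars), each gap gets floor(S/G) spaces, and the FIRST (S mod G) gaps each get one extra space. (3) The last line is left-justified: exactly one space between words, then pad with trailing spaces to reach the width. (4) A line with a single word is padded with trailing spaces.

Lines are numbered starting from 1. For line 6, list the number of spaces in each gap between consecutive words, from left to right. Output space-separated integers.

Answer: 4

Derivation:
Line 1: ['frog', 'milk'] (min_width=9, slack=3)
Line 2: ['sky', 'python'] (min_width=10, slack=2)
Line 3: ['do', 'brown', 'cup'] (min_width=12, slack=0)
Line 4: ['bean', 'music'] (min_width=10, slack=2)
Line 5: ['walk', 'wind'] (min_width=9, slack=3)
Line 6: ['sun', 'heart'] (min_width=9, slack=3)
Line 7: ['for', 'I', 'cherry'] (min_width=12, slack=0)
Line 8: ['segment'] (min_width=7, slack=5)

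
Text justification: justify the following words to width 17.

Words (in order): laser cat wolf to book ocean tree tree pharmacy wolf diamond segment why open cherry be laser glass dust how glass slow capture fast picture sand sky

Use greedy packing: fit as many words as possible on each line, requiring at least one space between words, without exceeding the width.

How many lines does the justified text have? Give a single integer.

Line 1: ['laser', 'cat', 'wolf', 'to'] (min_width=17, slack=0)
Line 2: ['book', 'ocean', 'tree'] (min_width=15, slack=2)
Line 3: ['tree', 'pharmacy'] (min_width=13, slack=4)
Line 4: ['wolf', 'diamond'] (min_width=12, slack=5)
Line 5: ['segment', 'why', 'open'] (min_width=16, slack=1)
Line 6: ['cherry', 'be', 'laser'] (min_width=15, slack=2)
Line 7: ['glass', 'dust', 'how'] (min_width=14, slack=3)
Line 8: ['glass', 'slow'] (min_width=10, slack=7)
Line 9: ['capture', 'fast'] (min_width=12, slack=5)
Line 10: ['picture', 'sand', 'sky'] (min_width=16, slack=1)
Total lines: 10

Answer: 10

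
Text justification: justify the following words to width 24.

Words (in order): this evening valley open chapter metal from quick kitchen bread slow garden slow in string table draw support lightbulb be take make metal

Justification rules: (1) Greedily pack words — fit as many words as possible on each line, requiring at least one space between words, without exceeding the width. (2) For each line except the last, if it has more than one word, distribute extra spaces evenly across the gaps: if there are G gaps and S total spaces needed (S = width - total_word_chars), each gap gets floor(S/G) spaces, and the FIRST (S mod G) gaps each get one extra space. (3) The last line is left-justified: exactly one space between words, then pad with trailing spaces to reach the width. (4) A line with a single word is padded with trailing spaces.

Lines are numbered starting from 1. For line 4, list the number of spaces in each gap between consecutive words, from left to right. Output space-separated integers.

Line 1: ['this', 'evening', 'valley', 'open'] (min_width=24, slack=0)
Line 2: ['chapter', 'metal', 'from', 'quick'] (min_width=24, slack=0)
Line 3: ['kitchen', 'bread', 'slow'] (min_width=18, slack=6)
Line 4: ['garden', 'slow', 'in', 'string'] (min_width=21, slack=3)
Line 5: ['table', 'draw', 'support'] (min_width=18, slack=6)
Line 6: ['lightbulb', 'be', 'take', 'make'] (min_width=22, slack=2)
Line 7: ['metal'] (min_width=5, slack=19)

Answer: 2 2 2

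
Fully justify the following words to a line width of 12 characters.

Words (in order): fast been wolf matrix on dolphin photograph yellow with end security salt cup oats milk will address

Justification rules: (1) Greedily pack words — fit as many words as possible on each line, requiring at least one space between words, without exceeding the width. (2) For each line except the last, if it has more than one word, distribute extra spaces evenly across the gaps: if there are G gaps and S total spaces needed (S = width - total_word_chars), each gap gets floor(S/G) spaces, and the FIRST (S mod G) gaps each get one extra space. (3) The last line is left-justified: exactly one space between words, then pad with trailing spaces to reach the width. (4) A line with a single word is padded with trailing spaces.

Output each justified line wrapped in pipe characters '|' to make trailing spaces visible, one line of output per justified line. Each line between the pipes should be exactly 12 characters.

Answer: |fast    been|
|wolf  matrix|
|on   dolphin|
|photograph  |
|yellow  with|
|end security|
|salt     cup|
|oats    milk|
|will address|

Derivation:
Line 1: ['fast', 'been'] (min_width=9, slack=3)
Line 2: ['wolf', 'matrix'] (min_width=11, slack=1)
Line 3: ['on', 'dolphin'] (min_width=10, slack=2)
Line 4: ['photograph'] (min_width=10, slack=2)
Line 5: ['yellow', 'with'] (min_width=11, slack=1)
Line 6: ['end', 'security'] (min_width=12, slack=0)
Line 7: ['salt', 'cup'] (min_width=8, slack=4)
Line 8: ['oats', 'milk'] (min_width=9, slack=3)
Line 9: ['will', 'address'] (min_width=12, slack=0)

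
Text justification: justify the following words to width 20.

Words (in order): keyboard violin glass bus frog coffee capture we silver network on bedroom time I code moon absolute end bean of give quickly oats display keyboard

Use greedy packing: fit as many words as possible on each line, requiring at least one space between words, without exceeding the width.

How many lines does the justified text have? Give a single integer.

Answer: 9

Derivation:
Line 1: ['keyboard', 'violin'] (min_width=15, slack=5)
Line 2: ['glass', 'bus', 'frog'] (min_width=14, slack=6)
Line 3: ['coffee', 'capture', 'we'] (min_width=17, slack=3)
Line 4: ['silver', 'network', 'on'] (min_width=17, slack=3)
Line 5: ['bedroom', 'time', 'I', 'code'] (min_width=19, slack=1)
Line 6: ['moon', 'absolute', 'end'] (min_width=17, slack=3)
Line 7: ['bean', 'of', 'give', 'quickly'] (min_width=20, slack=0)
Line 8: ['oats', 'display'] (min_width=12, slack=8)
Line 9: ['keyboard'] (min_width=8, slack=12)
Total lines: 9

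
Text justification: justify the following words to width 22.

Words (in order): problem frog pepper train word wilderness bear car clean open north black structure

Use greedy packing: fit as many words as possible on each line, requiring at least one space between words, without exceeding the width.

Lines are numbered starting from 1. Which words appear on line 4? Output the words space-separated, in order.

Answer: north black structure

Derivation:
Line 1: ['problem', 'frog', 'pepper'] (min_width=19, slack=3)
Line 2: ['train', 'word', 'wilderness'] (min_width=21, slack=1)
Line 3: ['bear', 'car', 'clean', 'open'] (min_width=19, slack=3)
Line 4: ['north', 'black', 'structure'] (min_width=21, slack=1)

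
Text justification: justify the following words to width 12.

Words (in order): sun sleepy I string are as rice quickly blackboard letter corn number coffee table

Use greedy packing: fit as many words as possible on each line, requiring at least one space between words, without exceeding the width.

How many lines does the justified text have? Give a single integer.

Line 1: ['sun', 'sleepy', 'I'] (min_width=12, slack=0)
Line 2: ['string', 'are'] (min_width=10, slack=2)
Line 3: ['as', 'rice'] (min_width=7, slack=5)
Line 4: ['quickly'] (min_width=7, slack=5)
Line 5: ['blackboard'] (min_width=10, slack=2)
Line 6: ['letter', 'corn'] (min_width=11, slack=1)
Line 7: ['number'] (min_width=6, slack=6)
Line 8: ['coffee', 'table'] (min_width=12, slack=0)
Total lines: 8

Answer: 8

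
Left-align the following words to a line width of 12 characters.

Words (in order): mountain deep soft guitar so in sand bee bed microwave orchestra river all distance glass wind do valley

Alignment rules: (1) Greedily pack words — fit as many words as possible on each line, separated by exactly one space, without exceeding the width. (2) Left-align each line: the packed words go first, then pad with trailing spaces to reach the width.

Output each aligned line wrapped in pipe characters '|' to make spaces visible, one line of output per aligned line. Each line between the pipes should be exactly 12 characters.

Line 1: ['mountain'] (min_width=8, slack=4)
Line 2: ['deep', 'soft'] (min_width=9, slack=3)
Line 3: ['guitar', 'so', 'in'] (min_width=12, slack=0)
Line 4: ['sand', 'bee', 'bed'] (min_width=12, slack=0)
Line 5: ['microwave'] (min_width=9, slack=3)
Line 6: ['orchestra'] (min_width=9, slack=3)
Line 7: ['river', 'all'] (min_width=9, slack=3)
Line 8: ['distance'] (min_width=8, slack=4)
Line 9: ['glass', 'wind'] (min_width=10, slack=2)
Line 10: ['do', 'valley'] (min_width=9, slack=3)

Answer: |mountain    |
|deep soft   |
|guitar so in|
|sand bee bed|
|microwave   |
|orchestra   |
|river all   |
|distance    |
|glass wind  |
|do valley   |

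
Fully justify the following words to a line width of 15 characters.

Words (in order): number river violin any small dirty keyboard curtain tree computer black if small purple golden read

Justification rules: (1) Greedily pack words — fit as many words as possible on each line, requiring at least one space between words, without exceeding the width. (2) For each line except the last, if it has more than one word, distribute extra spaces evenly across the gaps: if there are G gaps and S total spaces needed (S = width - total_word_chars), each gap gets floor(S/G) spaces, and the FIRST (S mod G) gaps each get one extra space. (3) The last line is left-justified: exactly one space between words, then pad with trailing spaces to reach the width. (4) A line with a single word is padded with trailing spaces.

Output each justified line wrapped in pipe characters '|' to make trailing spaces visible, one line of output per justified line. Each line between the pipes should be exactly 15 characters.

Line 1: ['number', 'river'] (min_width=12, slack=3)
Line 2: ['violin', 'any'] (min_width=10, slack=5)
Line 3: ['small', 'dirty'] (min_width=11, slack=4)
Line 4: ['keyboard'] (min_width=8, slack=7)
Line 5: ['curtain', 'tree'] (min_width=12, slack=3)
Line 6: ['computer', 'black'] (min_width=14, slack=1)
Line 7: ['if', 'small', 'purple'] (min_width=15, slack=0)
Line 8: ['golden', 'read'] (min_width=11, slack=4)

Answer: |number    river|
|violin      any|
|small     dirty|
|keyboard       |
|curtain    tree|
|computer  black|
|if small purple|
|golden read    |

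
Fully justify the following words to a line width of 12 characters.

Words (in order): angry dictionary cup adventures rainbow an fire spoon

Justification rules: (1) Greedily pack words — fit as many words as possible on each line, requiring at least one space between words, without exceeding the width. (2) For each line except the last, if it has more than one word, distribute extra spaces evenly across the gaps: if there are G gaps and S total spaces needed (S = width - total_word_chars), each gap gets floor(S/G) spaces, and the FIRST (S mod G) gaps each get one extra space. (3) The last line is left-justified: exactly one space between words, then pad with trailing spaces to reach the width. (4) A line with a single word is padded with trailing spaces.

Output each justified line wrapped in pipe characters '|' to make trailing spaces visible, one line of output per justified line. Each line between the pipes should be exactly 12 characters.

Line 1: ['angry'] (min_width=5, slack=7)
Line 2: ['dictionary'] (min_width=10, slack=2)
Line 3: ['cup'] (min_width=3, slack=9)
Line 4: ['adventures'] (min_width=10, slack=2)
Line 5: ['rainbow', 'an'] (min_width=10, slack=2)
Line 6: ['fire', 'spoon'] (min_width=10, slack=2)

Answer: |angry       |
|dictionary  |
|cup         |
|adventures  |
|rainbow   an|
|fire spoon  |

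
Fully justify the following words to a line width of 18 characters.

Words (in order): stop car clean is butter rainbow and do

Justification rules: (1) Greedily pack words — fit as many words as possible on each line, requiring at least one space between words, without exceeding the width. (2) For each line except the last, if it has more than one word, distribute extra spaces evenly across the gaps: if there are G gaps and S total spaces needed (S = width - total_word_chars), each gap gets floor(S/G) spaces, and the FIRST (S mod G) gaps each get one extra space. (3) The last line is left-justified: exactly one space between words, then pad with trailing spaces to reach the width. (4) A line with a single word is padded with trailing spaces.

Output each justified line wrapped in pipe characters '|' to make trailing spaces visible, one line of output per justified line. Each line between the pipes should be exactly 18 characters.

Answer: |stop  car clean is|
|butter rainbow and|
|do                |

Derivation:
Line 1: ['stop', 'car', 'clean', 'is'] (min_width=17, slack=1)
Line 2: ['butter', 'rainbow', 'and'] (min_width=18, slack=0)
Line 3: ['do'] (min_width=2, slack=16)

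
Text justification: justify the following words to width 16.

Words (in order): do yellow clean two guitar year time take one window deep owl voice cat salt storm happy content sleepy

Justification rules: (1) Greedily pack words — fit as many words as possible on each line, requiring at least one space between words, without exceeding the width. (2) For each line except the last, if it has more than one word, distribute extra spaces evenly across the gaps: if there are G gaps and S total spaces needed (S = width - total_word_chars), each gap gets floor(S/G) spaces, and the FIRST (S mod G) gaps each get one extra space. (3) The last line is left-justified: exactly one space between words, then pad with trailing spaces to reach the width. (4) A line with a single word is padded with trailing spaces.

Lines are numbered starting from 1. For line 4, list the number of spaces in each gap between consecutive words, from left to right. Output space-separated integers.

Answer: 2 1

Derivation:
Line 1: ['do', 'yellow', 'clean'] (min_width=15, slack=1)
Line 2: ['two', 'guitar', 'year'] (min_width=15, slack=1)
Line 3: ['time', 'take', 'one'] (min_width=13, slack=3)
Line 4: ['window', 'deep', 'owl'] (min_width=15, slack=1)
Line 5: ['voice', 'cat', 'salt'] (min_width=14, slack=2)
Line 6: ['storm', 'happy'] (min_width=11, slack=5)
Line 7: ['content', 'sleepy'] (min_width=14, slack=2)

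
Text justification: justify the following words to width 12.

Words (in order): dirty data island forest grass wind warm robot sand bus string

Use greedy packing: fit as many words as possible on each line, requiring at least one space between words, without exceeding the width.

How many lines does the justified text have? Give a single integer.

Answer: 6

Derivation:
Line 1: ['dirty', 'data'] (min_width=10, slack=2)
Line 2: ['island'] (min_width=6, slack=6)
Line 3: ['forest', 'grass'] (min_width=12, slack=0)
Line 4: ['wind', 'warm'] (min_width=9, slack=3)
Line 5: ['robot', 'sand'] (min_width=10, slack=2)
Line 6: ['bus', 'string'] (min_width=10, slack=2)
Total lines: 6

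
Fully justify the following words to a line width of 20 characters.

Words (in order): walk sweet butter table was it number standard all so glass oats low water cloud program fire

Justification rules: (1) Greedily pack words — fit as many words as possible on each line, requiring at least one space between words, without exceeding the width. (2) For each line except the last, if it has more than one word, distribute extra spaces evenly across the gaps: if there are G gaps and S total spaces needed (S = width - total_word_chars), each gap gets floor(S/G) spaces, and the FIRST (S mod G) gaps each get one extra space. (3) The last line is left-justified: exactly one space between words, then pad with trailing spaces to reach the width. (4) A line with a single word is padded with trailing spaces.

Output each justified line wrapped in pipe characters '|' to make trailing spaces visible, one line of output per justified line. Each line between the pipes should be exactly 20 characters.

Answer: |walk   sweet  butter|
|table  was it number|
|standard    all   so|
|glass oats low water|
|cloud program fire  |

Derivation:
Line 1: ['walk', 'sweet', 'butter'] (min_width=17, slack=3)
Line 2: ['table', 'was', 'it', 'number'] (min_width=19, slack=1)
Line 3: ['standard', 'all', 'so'] (min_width=15, slack=5)
Line 4: ['glass', 'oats', 'low', 'water'] (min_width=20, slack=0)
Line 5: ['cloud', 'program', 'fire'] (min_width=18, slack=2)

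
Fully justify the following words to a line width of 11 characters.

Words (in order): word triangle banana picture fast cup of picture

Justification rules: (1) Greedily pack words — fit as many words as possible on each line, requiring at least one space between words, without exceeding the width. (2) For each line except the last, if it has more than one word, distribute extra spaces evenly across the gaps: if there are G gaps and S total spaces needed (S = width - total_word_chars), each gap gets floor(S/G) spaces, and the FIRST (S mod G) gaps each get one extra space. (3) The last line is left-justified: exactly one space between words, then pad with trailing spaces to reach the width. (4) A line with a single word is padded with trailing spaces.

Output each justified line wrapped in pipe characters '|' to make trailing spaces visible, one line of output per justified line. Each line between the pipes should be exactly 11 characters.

Answer: |word       |
|triangle   |
|banana     |
|picture    |
|fast cup of|
|picture    |

Derivation:
Line 1: ['word'] (min_width=4, slack=7)
Line 2: ['triangle'] (min_width=8, slack=3)
Line 3: ['banana'] (min_width=6, slack=5)
Line 4: ['picture'] (min_width=7, slack=4)
Line 5: ['fast', 'cup', 'of'] (min_width=11, slack=0)
Line 6: ['picture'] (min_width=7, slack=4)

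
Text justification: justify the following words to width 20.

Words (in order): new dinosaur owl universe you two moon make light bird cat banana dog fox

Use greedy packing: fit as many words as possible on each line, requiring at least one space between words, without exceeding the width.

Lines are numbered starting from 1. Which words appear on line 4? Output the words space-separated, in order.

Answer: cat banana dog fox

Derivation:
Line 1: ['new', 'dinosaur', 'owl'] (min_width=16, slack=4)
Line 2: ['universe', 'you', 'two'] (min_width=16, slack=4)
Line 3: ['moon', 'make', 'light', 'bird'] (min_width=20, slack=0)
Line 4: ['cat', 'banana', 'dog', 'fox'] (min_width=18, slack=2)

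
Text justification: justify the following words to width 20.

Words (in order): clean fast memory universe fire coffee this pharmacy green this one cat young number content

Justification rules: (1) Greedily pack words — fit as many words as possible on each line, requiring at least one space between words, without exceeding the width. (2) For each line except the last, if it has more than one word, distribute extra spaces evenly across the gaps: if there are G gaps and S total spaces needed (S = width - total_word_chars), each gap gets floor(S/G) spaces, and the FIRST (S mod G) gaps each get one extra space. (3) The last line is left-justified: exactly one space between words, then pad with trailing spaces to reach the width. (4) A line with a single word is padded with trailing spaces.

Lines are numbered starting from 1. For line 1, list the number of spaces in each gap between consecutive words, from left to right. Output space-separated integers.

Line 1: ['clean', 'fast', 'memory'] (min_width=17, slack=3)
Line 2: ['universe', 'fire', 'coffee'] (min_width=20, slack=0)
Line 3: ['this', 'pharmacy', 'green'] (min_width=19, slack=1)
Line 4: ['this', 'one', 'cat', 'young'] (min_width=18, slack=2)
Line 5: ['number', 'content'] (min_width=14, slack=6)

Answer: 3 2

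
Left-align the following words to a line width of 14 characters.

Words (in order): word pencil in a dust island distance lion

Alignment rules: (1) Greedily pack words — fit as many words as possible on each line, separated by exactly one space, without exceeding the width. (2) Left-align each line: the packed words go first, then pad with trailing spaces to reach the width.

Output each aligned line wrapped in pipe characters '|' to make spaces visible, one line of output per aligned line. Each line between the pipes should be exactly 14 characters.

Line 1: ['word', 'pencil', 'in'] (min_width=14, slack=0)
Line 2: ['a', 'dust', 'island'] (min_width=13, slack=1)
Line 3: ['distance', 'lion'] (min_width=13, slack=1)

Answer: |word pencil in|
|a dust island |
|distance lion |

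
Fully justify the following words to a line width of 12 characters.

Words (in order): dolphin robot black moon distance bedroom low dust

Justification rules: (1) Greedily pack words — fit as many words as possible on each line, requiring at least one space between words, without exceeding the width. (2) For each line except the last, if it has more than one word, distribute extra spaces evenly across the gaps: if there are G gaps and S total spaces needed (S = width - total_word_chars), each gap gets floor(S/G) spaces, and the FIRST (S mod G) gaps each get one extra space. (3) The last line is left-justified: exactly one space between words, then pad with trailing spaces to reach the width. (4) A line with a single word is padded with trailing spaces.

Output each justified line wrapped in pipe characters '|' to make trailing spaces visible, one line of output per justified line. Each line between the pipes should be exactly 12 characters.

Answer: |dolphin     |
|robot  black|
|moon        |
|distance    |
|bedroom  low|
|dust        |

Derivation:
Line 1: ['dolphin'] (min_width=7, slack=5)
Line 2: ['robot', 'black'] (min_width=11, slack=1)
Line 3: ['moon'] (min_width=4, slack=8)
Line 4: ['distance'] (min_width=8, slack=4)
Line 5: ['bedroom', 'low'] (min_width=11, slack=1)
Line 6: ['dust'] (min_width=4, slack=8)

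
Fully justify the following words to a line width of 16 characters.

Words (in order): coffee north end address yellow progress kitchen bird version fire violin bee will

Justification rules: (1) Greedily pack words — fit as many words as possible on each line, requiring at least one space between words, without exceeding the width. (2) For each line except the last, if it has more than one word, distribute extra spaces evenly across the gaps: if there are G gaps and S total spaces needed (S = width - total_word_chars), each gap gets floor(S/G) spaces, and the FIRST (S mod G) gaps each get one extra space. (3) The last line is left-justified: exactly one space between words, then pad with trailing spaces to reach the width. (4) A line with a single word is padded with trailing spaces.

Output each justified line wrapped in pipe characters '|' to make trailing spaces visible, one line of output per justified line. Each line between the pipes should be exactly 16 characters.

Answer: |coffee north end|
|address   yellow|
|progress kitchen|
|bird     version|
|fire  violin bee|
|will            |

Derivation:
Line 1: ['coffee', 'north', 'end'] (min_width=16, slack=0)
Line 2: ['address', 'yellow'] (min_width=14, slack=2)
Line 3: ['progress', 'kitchen'] (min_width=16, slack=0)
Line 4: ['bird', 'version'] (min_width=12, slack=4)
Line 5: ['fire', 'violin', 'bee'] (min_width=15, slack=1)
Line 6: ['will'] (min_width=4, slack=12)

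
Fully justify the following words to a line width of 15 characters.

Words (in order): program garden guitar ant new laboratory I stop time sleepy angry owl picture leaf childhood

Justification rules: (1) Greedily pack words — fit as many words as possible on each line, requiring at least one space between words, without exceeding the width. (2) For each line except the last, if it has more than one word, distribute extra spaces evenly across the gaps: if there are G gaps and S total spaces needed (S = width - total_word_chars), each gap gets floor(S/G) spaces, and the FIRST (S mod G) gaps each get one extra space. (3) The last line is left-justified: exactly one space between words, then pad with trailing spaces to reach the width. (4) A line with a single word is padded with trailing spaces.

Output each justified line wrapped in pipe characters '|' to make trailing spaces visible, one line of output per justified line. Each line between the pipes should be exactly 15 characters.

Line 1: ['program', 'garden'] (min_width=14, slack=1)
Line 2: ['guitar', 'ant', 'new'] (min_width=14, slack=1)
Line 3: ['laboratory', 'I'] (min_width=12, slack=3)
Line 4: ['stop', 'time'] (min_width=9, slack=6)
Line 5: ['sleepy', 'angry'] (min_width=12, slack=3)
Line 6: ['owl', 'picture'] (min_width=11, slack=4)
Line 7: ['leaf', 'childhood'] (min_width=14, slack=1)

Answer: |program  garden|
|guitar  ant new|
|laboratory    I|
|stop       time|
|sleepy    angry|
|owl     picture|
|leaf childhood |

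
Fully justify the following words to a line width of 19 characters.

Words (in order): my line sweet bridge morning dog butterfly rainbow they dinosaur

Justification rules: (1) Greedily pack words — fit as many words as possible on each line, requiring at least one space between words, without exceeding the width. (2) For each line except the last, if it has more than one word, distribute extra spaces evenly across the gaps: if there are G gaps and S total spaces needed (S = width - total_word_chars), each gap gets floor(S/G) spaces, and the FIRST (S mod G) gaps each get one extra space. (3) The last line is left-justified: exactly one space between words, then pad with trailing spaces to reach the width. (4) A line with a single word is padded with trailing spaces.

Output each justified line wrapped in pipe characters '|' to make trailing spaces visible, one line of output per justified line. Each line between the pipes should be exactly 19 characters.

Answer: |my    line    sweet|
|bridge  morning dog|
|butterfly   rainbow|
|they dinosaur      |

Derivation:
Line 1: ['my', 'line', 'sweet'] (min_width=13, slack=6)
Line 2: ['bridge', 'morning', 'dog'] (min_width=18, slack=1)
Line 3: ['butterfly', 'rainbow'] (min_width=17, slack=2)
Line 4: ['they', 'dinosaur'] (min_width=13, slack=6)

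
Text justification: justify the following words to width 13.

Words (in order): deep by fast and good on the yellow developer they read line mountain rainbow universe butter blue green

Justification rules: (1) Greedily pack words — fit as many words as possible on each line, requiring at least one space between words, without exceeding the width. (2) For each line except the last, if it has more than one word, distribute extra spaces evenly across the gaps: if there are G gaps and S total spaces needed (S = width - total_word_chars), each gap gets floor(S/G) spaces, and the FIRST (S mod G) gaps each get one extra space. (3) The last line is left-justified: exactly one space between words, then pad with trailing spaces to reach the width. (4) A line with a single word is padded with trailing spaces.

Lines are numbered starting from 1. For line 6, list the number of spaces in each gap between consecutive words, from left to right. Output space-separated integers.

Answer: 1

Derivation:
Line 1: ['deep', 'by', 'fast'] (min_width=12, slack=1)
Line 2: ['and', 'good', 'on'] (min_width=11, slack=2)
Line 3: ['the', 'yellow'] (min_width=10, slack=3)
Line 4: ['developer'] (min_width=9, slack=4)
Line 5: ['they', 'read'] (min_width=9, slack=4)
Line 6: ['line', 'mountain'] (min_width=13, slack=0)
Line 7: ['rainbow'] (min_width=7, slack=6)
Line 8: ['universe'] (min_width=8, slack=5)
Line 9: ['butter', 'blue'] (min_width=11, slack=2)
Line 10: ['green'] (min_width=5, slack=8)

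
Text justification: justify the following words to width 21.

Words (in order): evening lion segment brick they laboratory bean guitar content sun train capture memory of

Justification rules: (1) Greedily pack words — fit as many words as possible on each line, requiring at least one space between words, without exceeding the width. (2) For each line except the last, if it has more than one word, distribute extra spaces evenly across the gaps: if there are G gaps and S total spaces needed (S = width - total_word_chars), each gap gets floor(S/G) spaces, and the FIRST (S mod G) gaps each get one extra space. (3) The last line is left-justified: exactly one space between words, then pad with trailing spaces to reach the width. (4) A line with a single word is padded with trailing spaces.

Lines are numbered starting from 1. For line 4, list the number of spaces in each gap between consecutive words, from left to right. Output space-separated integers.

Answer: 3 3

Derivation:
Line 1: ['evening', 'lion', 'segment'] (min_width=20, slack=1)
Line 2: ['brick', 'they', 'laboratory'] (min_width=21, slack=0)
Line 3: ['bean', 'guitar', 'content'] (min_width=19, slack=2)
Line 4: ['sun', 'train', 'capture'] (min_width=17, slack=4)
Line 5: ['memory', 'of'] (min_width=9, slack=12)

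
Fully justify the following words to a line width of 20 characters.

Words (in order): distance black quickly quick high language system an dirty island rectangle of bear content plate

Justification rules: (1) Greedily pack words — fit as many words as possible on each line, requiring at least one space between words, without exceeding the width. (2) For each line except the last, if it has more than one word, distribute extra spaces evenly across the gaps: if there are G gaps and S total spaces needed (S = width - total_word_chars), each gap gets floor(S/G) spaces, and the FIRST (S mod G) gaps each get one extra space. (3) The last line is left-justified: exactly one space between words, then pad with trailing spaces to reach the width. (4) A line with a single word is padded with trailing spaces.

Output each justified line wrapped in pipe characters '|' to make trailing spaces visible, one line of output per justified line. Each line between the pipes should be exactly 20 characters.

Answer: |distance       black|
|quickly  quick  high|
|language  system  an|
|dirty         island|
|rectangle   of  bear|
|content plate       |

Derivation:
Line 1: ['distance', 'black'] (min_width=14, slack=6)
Line 2: ['quickly', 'quick', 'high'] (min_width=18, slack=2)
Line 3: ['language', 'system', 'an'] (min_width=18, slack=2)
Line 4: ['dirty', 'island'] (min_width=12, slack=8)
Line 5: ['rectangle', 'of', 'bear'] (min_width=17, slack=3)
Line 6: ['content', 'plate'] (min_width=13, slack=7)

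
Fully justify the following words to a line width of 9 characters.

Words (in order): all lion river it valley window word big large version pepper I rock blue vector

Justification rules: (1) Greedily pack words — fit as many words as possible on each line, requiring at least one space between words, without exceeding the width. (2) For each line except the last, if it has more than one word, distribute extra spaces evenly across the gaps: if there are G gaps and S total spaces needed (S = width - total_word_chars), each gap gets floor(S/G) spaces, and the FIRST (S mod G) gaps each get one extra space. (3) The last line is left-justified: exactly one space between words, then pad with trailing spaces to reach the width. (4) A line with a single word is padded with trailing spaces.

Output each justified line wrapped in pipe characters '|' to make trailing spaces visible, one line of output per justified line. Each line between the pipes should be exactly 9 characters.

Answer: |all  lion|
|river  it|
|valley   |
|window   |
|word  big|
|large    |
|version  |
|pepper  I|
|rock blue|
|vector   |

Derivation:
Line 1: ['all', 'lion'] (min_width=8, slack=1)
Line 2: ['river', 'it'] (min_width=8, slack=1)
Line 3: ['valley'] (min_width=6, slack=3)
Line 4: ['window'] (min_width=6, slack=3)
Line 5: ['word', 'big'] (min_width=8, slack=1)
Line 6: ['large'] (min_width=5, slack=4)
Line 7: ['version'] (min_width=7, slack=2)
Line 8: ['pepper', 'I'] (min_width=8, slack=1)
Line 9: ['rock', 'blue'] (min_width=9, slack=0)
Line 10: ['vector'] (min_width=6, slack=3)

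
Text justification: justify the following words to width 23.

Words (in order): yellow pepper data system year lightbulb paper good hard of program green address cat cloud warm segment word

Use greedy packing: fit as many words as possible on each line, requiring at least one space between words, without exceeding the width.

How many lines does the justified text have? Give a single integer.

Line 1: ['yellow', 'pepper', 'data'] (min_width=18, slack=5)
Line 2: ['system', 'year', 'lightbulb'] (min_width=21, slack=2)
Line 3: ['paper', 'good', 'hard', 'of'] (min_width=18, slack=5)
Line 4: ['program', 'green', 'address'] (min_width=21, slack=2)
Line 5: ['cat', 'cloud', 'warm', 'segment'] (min_width=22, slack=1)
Line 6: ['word'] (min_width=4, slack=19)
Total lines: 6

Answer: 6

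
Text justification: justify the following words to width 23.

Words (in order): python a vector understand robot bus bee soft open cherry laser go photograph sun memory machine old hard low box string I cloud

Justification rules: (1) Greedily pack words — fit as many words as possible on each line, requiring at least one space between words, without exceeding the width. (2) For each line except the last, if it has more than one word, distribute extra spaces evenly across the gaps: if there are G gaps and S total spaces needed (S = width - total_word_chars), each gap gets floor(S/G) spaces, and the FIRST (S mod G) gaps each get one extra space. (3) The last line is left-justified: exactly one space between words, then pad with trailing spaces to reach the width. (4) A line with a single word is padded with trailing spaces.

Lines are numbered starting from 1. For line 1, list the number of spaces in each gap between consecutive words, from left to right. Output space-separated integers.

Answer: 5 5

Derivation:
Line 1: ['python', 'a', 'vector'] (min_width=15, slack=8)
Line 2: ['understand', 'robot', 'bus'] (min_width=20, slack=3)
Line 3: ['bee', 'soft', 'open', 'cherry'] (min_width=20, slack=3)
Line 4: ['laser', 'go', 'photograph', 'sun'] (min_width=23, slack=0)
Line 5: ['memory', 'machine', 'old', 'hard'] (min_width=23, slack=0)
Line 6: ['low', 'box', 'string', 'I', 'cloud'] (min_width=22, slack=1)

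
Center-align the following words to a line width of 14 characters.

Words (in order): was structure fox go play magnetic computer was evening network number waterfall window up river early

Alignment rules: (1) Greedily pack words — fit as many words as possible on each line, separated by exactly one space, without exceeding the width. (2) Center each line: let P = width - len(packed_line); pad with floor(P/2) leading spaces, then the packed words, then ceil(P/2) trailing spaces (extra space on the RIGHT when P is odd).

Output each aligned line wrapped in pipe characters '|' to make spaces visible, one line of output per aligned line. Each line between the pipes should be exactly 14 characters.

Answer: |was structure |
| fox go play  |
|   magnetic   |
| computer was |
|   evening    |
|network number|
|  waterfall   |
|  window up   |
| river early  |

Derivation:
Line 1: ['was', 'structure'] (min_width=13, slack=1)
Line 2: ['fox', 'go', 'play'] (min_width=11, slack=3)
Line 3: ['magnetic'] (min_width=8, slack=6)
Line 4: ['computer', 'was'] (min_width=12, slack=2)
Line 5: ['evening'] (min_width=7, slack=7)
Line 6: ['network', 'number'] (min_width=14, slack=0)
Line 7: ['waterfall'] (min_width=9, slack=5)
Line 8: ['window', 'up'] (min_width=9, slack=5)
Line 9: ['river', 'early'] (min_width=11, slack=3)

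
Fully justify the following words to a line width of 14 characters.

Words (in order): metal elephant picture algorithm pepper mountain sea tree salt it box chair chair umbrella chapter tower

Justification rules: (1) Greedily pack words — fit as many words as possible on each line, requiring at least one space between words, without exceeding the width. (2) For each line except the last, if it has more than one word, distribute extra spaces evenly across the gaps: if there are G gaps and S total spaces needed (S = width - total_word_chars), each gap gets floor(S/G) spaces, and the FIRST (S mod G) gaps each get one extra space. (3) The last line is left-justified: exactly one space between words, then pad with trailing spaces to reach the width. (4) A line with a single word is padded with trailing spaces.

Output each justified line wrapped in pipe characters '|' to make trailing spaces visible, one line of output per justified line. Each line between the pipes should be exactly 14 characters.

Line 1: ['metal', 'elephant'] (min_width=14, slack=0)
Line 2: ['picture'] (min_width=7, slack=7)
Line 3: ['algorithm'] (min_width=9, slack=5)
Line 4: ['pepper'] (min_width=6, slack=8)
Line 5: ['mountain', 'sea'] (min_width=12, slack=2)
Line 6: ['tree', 'salt', 'it'] (min_width=12, slack=2)
Line 7: ['box', 'chair'] (min_width=9, slack=5)
Line 8: ['chair', 'umbrella'] (min_width=14, slack=0)
Line 9: ['chapter', 'tower'] (min_width=13, slack=1)

Answer: |metal elephant|
|picture       |
|algorithm     |
|pepper        |
|mountain   sea|
|tree  salt  it|
|box      chair|
|chair umbrella|
|chapter tower |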